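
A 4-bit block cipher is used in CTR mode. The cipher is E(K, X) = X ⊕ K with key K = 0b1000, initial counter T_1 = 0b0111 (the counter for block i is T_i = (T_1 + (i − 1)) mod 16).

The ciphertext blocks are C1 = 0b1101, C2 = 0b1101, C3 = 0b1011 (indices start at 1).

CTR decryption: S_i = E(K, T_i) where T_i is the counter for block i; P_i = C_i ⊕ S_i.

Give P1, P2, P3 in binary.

P1 = 0b0010, P2 = 0b1101, P3 = 0b1010

P1: T = 0b0111, S = E(K, T) = 0b1111; 0b1101 ⊕ 0b1111 = 0b0010.
P2: T = 0b1000, S = E(K, T) = 0b0000; 0b1101 ⊕ 0b0000 = 0b1101.
P3: T = 0b1001, S = E(K, T) = 0b0001; 0b1011 ⊕ 0b0001 = 0b1010.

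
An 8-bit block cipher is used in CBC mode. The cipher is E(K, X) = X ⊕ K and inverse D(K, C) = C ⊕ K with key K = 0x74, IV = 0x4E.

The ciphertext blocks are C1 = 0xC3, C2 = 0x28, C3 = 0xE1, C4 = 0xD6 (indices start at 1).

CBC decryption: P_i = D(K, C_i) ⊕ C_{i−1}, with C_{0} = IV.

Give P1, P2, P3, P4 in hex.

P1 = 0xF9, P2 = 0x9F, P3 = 0xBD, P4 = 0x43

P1: D(K, 0xC3) = 0xB7; 0xB7 ⊕ 0x4E = 0xF9.
P2: D(K, 0x28) = 0x5C; 0x5C ⊕ 0xC3 = 0x9F.
P3: D(K, 0xE1) = 0x95; 0x95 ⊕ 0x28 = 0xBD.
P4: D(K, 0xD6) = 0xA2; 0xA2 ⊕ 0xE1 = 0x43.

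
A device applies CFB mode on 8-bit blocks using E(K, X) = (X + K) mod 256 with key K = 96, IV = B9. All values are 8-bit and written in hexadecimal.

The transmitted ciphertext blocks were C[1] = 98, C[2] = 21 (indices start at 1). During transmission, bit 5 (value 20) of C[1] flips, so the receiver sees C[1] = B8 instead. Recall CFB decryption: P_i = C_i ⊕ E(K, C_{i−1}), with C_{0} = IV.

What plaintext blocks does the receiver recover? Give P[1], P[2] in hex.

Only C[1] changed, to B8. In CFB, a change in C_i flips the same bit in P_i and garbles P_{i+1}. Decrypting the received ciphertext:
P[1]: E(K, B9) = 4F; B8 ⊕ 4F = F7.
P[2]: E(K, B8) = 4E; 21 ⊕ 4E = 6F.
Blocks that differ from the original plaintext: P[1], P[2].

P[1] = F7, P[2] = 6F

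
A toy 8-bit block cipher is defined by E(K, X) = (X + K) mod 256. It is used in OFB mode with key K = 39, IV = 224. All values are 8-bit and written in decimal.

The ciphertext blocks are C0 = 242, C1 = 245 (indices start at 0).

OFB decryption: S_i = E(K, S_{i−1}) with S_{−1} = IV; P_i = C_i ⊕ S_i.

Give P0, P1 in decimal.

P0: S = E(K, 224) = 7; 242 ⊕ 7 = 245.
P1: S = E(K, 7) = 46; 245 ⊕ 46 = 219.

P0 = 245, P1 = 219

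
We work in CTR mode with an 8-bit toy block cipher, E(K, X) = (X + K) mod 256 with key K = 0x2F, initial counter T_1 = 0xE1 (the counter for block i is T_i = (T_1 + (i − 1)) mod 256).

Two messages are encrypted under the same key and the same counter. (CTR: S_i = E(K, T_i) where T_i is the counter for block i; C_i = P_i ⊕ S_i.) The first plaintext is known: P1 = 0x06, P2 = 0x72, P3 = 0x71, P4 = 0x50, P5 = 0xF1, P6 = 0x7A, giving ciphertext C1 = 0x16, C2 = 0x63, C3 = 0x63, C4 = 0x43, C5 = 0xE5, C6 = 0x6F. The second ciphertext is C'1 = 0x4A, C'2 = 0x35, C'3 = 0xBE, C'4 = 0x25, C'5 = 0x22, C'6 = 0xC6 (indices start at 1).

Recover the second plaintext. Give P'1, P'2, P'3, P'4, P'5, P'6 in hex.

P'1 = 0x5A, P'2 = 0x24, P'3 = 0xAC, P'4 = 0x36, P'5 = 0x36, P'6 = 0xD3

In CTR with a reused counter, both messages share the same keystream S_i, so C_i ⊕ C'_i = P_i ⊕ P'_i and thus P'_i = P_i ⊕ C_i ⊕ C'_i.
P'1: 0x06 ⊕ 0x16 ⊕ 0x4A = 0x5A.
P'2: 0x72 ⊕ 0x63 ⊕ 0x35 = 0x24.
P'3: 0x71 ⊕ 0x63 ⊕ 0xBE = 0xAC.
P'4: 0x50 ⊕ 0x43 ⊕ 0x25 = 0x36.
P'5: 0xF1 ⊕ 0xE5 ⊕ 0x22 = 0x36.
P'6: 0x7A ⊕ 0x6F ⊕ 0xC6 = 0xD3.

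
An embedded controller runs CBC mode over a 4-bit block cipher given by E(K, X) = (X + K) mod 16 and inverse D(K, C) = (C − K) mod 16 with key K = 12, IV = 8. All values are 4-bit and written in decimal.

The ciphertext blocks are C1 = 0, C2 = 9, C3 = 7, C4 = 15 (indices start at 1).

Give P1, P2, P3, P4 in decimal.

P1 = 12, P2 = 13, P3 = 2, P4 = 4

CBC decryption: P_i = D(K, C_i) ⊕ C_{i−1}, with C_{0} = IV.
P1: D(K, 0) = 4; 4 ⊕ 8 = 12.
P2: D(K, 9) = 13; 13 ⊕ 0 = 13.
P3: D(K, 7) = 11; 11 ⊕ 9 = 2.
P4: D(K, 15) = 3; 3 ⊕ 7 = 4.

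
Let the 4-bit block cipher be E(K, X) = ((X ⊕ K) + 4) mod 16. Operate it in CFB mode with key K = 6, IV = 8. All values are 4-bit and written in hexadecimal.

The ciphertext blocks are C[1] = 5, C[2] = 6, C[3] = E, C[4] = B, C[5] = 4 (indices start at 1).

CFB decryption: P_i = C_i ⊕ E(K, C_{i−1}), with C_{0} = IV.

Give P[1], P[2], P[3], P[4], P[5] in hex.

P[1] = 7, P[2] = 1, P[3] = A, P[4] = 7, P[5] = 5

P[1]: E(K, 8) = 2; 5 ⊕ 2 = 7.
P[2]: E(K, 5) = 7; 6 ⊕ 7 = 1.
P[3]: E(K, 6) = 4; E ⊕ 4 = A.
P[4]: E(K, E) = C; B ⊕ C = 7.
P[5]: E(K, B) = 1; 4 ⊕ 1 = 5.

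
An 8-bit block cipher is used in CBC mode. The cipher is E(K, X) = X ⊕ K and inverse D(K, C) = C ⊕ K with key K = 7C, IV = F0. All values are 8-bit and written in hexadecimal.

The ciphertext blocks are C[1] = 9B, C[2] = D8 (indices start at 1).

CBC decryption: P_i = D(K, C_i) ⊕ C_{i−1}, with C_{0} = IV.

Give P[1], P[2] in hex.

P[1]: D(K, 9B) = E7; E7 ⊕ F0 = 17.
P[2]: D(K, D8) = A4; A4 ⊕ 9B = 3F.

P[1] = 17, P[2] = 3F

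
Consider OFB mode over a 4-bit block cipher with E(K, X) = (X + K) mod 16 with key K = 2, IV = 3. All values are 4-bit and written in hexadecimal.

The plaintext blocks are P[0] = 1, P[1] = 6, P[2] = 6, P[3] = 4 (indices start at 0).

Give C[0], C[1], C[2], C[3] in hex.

OFB encryption: S_i = E(K, S_{i−1}) with S_{−1} = IV; C_i = P_i ⊕ S_i.
C[0]: S = E(K, 3) = 5; 1 ⊕ 5 = 4.
C[1]: S = E(K, 5) = 7; 6 ⊕ 7 = 1.
C[2]: S = E(K, 7) = 9; 6 ⊕ 9 = F.
C[3]: S = E(K, 9) = B; 4 ⊕ B = F.

C[0] = 4, C[1] = 1, C[2] = F, C[3] = F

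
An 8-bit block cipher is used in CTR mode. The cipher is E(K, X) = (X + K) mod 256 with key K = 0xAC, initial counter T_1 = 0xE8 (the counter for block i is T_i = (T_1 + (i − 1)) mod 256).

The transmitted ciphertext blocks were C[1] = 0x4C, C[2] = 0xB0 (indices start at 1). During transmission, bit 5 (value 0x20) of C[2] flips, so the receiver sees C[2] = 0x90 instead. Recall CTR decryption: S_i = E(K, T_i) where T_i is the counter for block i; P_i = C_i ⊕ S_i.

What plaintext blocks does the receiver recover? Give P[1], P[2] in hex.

Only C[2] changed, to 0x90. In CTR, a change in C_i flips the same bit in P_i only; the keystream is unaffected. Decrypting the received ciphertext:
P[1]: T = 0xE8, S = E(K, T) = 0x94; 0x4C ⊕ 0x94 = 0xD8.
P[2]: T = 0xE9, S = E(K, T) = 0x95; 0x90 ⊕ 0x95 = 0x05.
Blocks that differ from the original plaintext: P[2].

P[1] = 0xD8, P[2] = 0x05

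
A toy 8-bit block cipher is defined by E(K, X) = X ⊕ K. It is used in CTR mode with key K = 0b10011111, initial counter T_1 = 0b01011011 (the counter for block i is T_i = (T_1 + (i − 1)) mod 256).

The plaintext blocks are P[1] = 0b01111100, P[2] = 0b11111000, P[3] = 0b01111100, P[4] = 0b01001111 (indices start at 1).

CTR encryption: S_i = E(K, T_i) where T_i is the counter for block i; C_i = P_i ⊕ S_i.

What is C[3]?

C[1]: T = 0b01011011, S = E(K, T) = 0b11000100; 0b01111100 ⊕ 0b11000100 = 0b10111000.
C[2]: T = 0b01011100, S = E(K, T) = 0b11000011; 0b11111000 ⊕ 0b11000011 = 0b00111011.
C[3]: T = 0b01011101, S = E(K, T) = 0b11000010; 0b01111100 ⊕ 0b11000010 = 0b10111110.

C[3] = 0b10111110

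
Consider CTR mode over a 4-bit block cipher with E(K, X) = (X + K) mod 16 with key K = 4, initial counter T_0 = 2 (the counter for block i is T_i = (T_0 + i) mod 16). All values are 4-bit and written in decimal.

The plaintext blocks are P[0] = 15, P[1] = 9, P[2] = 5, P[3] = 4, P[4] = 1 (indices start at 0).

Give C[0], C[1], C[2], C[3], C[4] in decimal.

CTR encryption: S_i = E(K, T_i) where T_i is the counter for block i; C_i = P_i ⊕ S_i.
C[0]: T = 2, S = E(K, T) = 6; 15 ⊕ 6 = 9.
C[1]: T = 3, S = E(K, T) = 7; 9 ⊕ 7 = 14.
C[2]: T = 4, S = E(K, T) = 8; 5 ⊕ 8 = 13.
C[3]: T = 5, S = E(K, T) = 9; 4 ⊕ 9 = 13.
C[4]: T = 6, S = E(K, T) = 10; 1 ⊕ 10 = 11.

C[0] = 9, C[1] = 14, C[2] = 13, C[3] = 13, C[4] = 11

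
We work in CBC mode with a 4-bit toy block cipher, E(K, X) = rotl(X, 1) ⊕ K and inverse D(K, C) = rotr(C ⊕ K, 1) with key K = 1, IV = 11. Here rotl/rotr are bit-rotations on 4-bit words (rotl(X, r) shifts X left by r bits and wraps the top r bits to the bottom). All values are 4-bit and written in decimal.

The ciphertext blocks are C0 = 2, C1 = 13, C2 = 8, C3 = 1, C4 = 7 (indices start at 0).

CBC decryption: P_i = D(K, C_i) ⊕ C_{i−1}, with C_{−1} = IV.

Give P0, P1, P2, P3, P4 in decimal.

P0: D(K, 2) = 9; 9 ⊕ 11 = 2.
P1: D(K, 13) = 6; 6 ⊕ 2 = 4.
P2: D(K, 8) = 12; 12 ⊕ 13 = 1.
P3: D(K, 1) = 0; 0 ⊕ 8 = 8.
P4: D(K, 7) = 3; 3 ⊕ 1 = 2.

P0 = 2, P1 = 4, P2 = 1, P3 = 8, P4 = 2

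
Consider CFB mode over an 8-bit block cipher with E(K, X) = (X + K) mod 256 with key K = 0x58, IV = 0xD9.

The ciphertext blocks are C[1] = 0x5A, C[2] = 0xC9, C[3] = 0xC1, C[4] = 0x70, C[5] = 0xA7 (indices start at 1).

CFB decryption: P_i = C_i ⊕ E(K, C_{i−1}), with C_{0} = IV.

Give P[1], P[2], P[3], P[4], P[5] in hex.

P[1]: E(K, 0xD9) = 0x31; 0x5A ⊕ 0x31 = 0x6B.
P[2]: E(K, 0x5A) = 0xB2; 0xC9 ⊕ 0xB2 = 0x7B.
P[3]: E(K, 0xC9) = 0x21; 0xC1 ⊕ 0x21 = 0xE0.
P[4]: E(K, 0xC1) = 0x19; 0x70 ⊕ 0x19 = 0x69.
P[5]: E(K, 0x70) = 0xC8; 0xA7 ⊕ 0xC8 = 0x6F.

P[1] = 0x6B, P[2] = 0x7B, P[3] = 0xE0, P[4] = 0x69, P[5] = 0x6F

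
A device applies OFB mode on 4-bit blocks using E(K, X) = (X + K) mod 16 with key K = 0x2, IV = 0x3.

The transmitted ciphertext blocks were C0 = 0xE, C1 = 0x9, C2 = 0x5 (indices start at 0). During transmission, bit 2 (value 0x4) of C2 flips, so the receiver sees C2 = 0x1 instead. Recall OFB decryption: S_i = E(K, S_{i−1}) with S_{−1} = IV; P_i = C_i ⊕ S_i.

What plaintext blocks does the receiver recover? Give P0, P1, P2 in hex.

Only C2 changed, to 0x1. In OFB, a change in C_i flips the same bit in P_i only; the keystream is unaffected. Decrypting the received ciphertext:
P0: S = E(K, 0x3) = 0x5; 0xE ⊕ 0x5 = 0xB.
P1: S = E(K, 0x5) = 0x7; 0x9 ⊕ 0x7 = 0xE.
P2: S = E(K, 0x7) = 0x9; 0x1 ⊕ 0x9 = 0x8.
Blocks that differ from the original plaintext: P2.

P0 = 0xB, P1 = 0xE, P2 = 0x8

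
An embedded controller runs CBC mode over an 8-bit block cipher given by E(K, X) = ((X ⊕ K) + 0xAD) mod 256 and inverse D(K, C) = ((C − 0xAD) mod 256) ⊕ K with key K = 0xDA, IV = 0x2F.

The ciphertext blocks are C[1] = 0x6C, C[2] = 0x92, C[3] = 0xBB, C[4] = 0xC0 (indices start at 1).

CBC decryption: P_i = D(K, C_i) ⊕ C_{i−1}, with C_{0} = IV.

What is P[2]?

P[2] = 0x53

P[2]: D(K, 0x92) = 0x3F; 0x3F ⊕ 0x6C = 0x53.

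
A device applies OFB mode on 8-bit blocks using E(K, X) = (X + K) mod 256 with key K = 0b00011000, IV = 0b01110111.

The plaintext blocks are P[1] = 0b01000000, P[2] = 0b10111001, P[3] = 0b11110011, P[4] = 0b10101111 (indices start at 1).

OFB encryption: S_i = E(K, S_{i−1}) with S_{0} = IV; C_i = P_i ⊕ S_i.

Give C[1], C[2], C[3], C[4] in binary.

C[1]: S = E(K, 0b01110111) = 0b10001111; 0b01000000 ⊕ 0b10001111 = 0b11001111.
C[2]: S = E(K, 0b10001111) = 0b10100111; 0b10111001 ⊕ 0b10100111 = 0b00011110.
C[3]: S = E(K, 0b10100111) = 0b10111111; 0b11110011 ⊕ 0b10111111 = 0b01001100.
C[4]: S = E(K, 0b10111111) = 0b11010111; 0b10101111 ⊕ 0b11010111 = 0b01111000.

C[1] = 0b11001111, C[2] = 0b00011110, C[3] = 0b01001100, C[4] = 0b01111000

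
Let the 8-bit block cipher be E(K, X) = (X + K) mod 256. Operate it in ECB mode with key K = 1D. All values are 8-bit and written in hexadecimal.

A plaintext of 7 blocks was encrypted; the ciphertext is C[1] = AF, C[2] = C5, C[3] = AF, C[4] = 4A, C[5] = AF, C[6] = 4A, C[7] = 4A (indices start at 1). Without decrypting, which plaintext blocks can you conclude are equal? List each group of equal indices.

ECB encrypts each block independently with the same key, so equal ciphertext blocks imply equal plaintext blocks.
C[1] = C[3] = C[5] = AF, so P[1] = P[3] = P[5].
C[4] = C[6] = C[7] = 4A, so P[4] = P[6] = P[7].

P[1] = P[3] = P[5]; P[4] = P[6] = P[7]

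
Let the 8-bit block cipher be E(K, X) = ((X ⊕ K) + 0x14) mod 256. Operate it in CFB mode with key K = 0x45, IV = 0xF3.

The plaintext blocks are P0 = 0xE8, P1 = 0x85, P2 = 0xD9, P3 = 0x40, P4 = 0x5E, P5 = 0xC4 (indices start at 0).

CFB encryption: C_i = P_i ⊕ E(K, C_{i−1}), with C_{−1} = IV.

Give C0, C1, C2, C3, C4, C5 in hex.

C0: E(K, 0xF3) = 0xCA; 0xE8 ⊕ 0xCA = 0x22.
C1: E(K, 0x22) = 0x7B; 0x85 ⊕ 0x7B = 0xFE.
C2: E(K, 0xFE) = 0xCF; 0xD9 ⊕ 0xCF = 0x16.
C3: E(K, 0x16) = 0x67; 0x40 ⊕ 0x67 = 0x27.
C4: E(K, 0x27) = 0x76; 0x5E ⊕ 0x76 = 0x28.
C5: E(K, 0x28) = 0x81; 0xC4 ⊕ 0x81 = 0x45.

C0 = 0x22, C1 = 0xFE, C2 = 0x16, C3 = 0x27, C4 = 0x28, C5 = 0x45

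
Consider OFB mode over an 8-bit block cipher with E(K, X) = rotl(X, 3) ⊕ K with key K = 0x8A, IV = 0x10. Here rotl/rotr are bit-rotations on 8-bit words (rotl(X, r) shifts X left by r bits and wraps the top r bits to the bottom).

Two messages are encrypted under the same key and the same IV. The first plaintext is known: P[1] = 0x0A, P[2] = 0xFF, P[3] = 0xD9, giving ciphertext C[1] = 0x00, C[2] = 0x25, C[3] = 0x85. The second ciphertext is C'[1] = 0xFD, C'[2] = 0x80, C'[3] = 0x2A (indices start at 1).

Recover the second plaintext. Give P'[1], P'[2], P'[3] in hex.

P'[1] = 0xF7, P'[2] = 0x5A, P'[3] = 0x76

In OFB with a reused IV, both messages share the same keystream S_i, so C_i ⊕ C'_i = P_i ⊕ P'_i and thus P'_i = P_i ⊕ C_i ⊕ C'_i.
P'[1]: 0x0A ⊕ 0x00 ⊕ 0xFD = 0xF7.
P'[2]: 0xFF ⊕ 0x25 ⊕ 0x80 = 0x5A.
P'[3]: 0xD9 ⊕ 0x85 ⊕ 0x2A = 0x76.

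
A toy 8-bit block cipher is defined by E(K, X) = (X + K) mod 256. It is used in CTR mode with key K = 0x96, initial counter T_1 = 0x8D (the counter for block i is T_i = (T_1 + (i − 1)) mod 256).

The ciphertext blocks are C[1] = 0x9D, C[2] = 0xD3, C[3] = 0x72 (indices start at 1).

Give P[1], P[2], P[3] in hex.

P[1] = 0xBE, P[2] = 0xF7, P[3] = 0x57

CTR decryption: S_i = E(K, T_i) where T_i is the counter for block i; P_i = C_i ⊕ S_i.
P[1]: T = 0x8D, S = E(K, T) = 0x23; 0x9D ⊕ 0x23 = 0xBE.
P[2]: T = 0x8E, S = E(K, T) = 0x24; 0xD3 ⊕ 0x24 = 0xF7.
P[3]: T = 0x8F, S = E(K, T) = 0x25; 0x72 ⊕ 0x25 = 0x57.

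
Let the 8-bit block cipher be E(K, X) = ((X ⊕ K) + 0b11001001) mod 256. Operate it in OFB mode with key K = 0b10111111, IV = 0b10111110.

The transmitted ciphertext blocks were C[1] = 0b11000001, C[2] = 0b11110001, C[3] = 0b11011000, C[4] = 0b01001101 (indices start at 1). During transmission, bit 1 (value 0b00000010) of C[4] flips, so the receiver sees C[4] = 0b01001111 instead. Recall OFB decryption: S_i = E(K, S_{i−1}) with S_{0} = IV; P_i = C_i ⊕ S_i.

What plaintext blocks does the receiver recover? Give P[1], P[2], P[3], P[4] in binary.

P[1] = 0b00001011, P[2] = 0b11001111, P[3] = 0b10010010, P[4] = 0b11110001

Only C[4] changed, to 0b01001111. In OFB, a change in C_i flips the same bit in P_i only; the keystream is unaffected. Decrypting the received ciphertext:
P[1]: S = E(K, 0b10111110) = 0b11001010; 0b11000001 ⊕ 0b11001010 = 0b00001011.
P[2]: S = E(K, 0b11001010) = 0b00111110; 0b11110001 ⊕ 0b00111110 = 0b11001111.
P[3]: S = E(K, 0b00111110) = 0b01001010; 0b11011000 ⊕ 0b01001010 = 0b10010010.
P[4]: S = E(K, 0b01001010) = 0b10111110; 0b01001111 ⊕ 0b10111110 = 0b11110001.
Blocks that differ from the original plaintext: P[4].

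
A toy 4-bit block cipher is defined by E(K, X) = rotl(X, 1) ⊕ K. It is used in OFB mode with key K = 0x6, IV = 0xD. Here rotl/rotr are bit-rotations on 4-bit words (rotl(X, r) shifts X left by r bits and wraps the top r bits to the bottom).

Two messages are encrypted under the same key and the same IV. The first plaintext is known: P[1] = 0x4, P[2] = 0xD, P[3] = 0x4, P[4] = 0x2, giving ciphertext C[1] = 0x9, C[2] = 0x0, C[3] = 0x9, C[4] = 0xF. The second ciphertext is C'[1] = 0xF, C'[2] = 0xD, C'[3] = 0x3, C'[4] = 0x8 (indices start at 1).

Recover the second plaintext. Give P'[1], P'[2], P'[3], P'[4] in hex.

P'[1] = 0x2, P'[2] = 0x0, P'[3] = 0xE, P'[4] = 0x5

In OFB with a reused IV, both messages share the same keystream S_i, so C_i ⊕ C'_i = P_i ⊕ P'_i and thus P'_i = P_i ⊕ C_i ⊕ C'_i.
P'[1]: 0x4 ⊕ 0x9 ⊕ 0xF = 0x2.
P'[2]: 0xD ⊕ 0x0 ⊕ 0xD = 0x0.
P'[3]: 0x4 ⊕ 0x9 ⊕ 0x3 = 0xE.
P'[4]: 0x2 ⊕ 0xF ⊕ 0x8 = 0x5.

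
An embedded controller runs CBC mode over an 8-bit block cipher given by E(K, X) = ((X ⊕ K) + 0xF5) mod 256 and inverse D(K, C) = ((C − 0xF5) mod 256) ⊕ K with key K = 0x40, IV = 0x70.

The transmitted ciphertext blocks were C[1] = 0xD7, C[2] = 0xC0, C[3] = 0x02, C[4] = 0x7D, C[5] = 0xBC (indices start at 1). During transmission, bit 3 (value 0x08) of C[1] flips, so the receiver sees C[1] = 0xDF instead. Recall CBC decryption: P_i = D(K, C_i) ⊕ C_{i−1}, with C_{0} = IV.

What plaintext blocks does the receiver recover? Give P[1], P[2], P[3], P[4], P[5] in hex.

Only C[1] changed, to 0xDF. In CBC, a change in C_i garbles P_i and flips the same bit in P_{i+1}. Decrypting the received ciphertext:
P[1]: D(K, 0xDF) = 0xAA; 0xAA ⊕ 0x70 = 0xDA.
P[2]: D(K, 0xC0) = 0x8B; 0x8B ⊕ 0xDF = 0x54.
P[3]: D(K, 0x02) = 0x4D; 0x4D ⊕ 0xC0 = 0x8D.
P[4]: D(K, 0x7D) = 0xC8; 0xC8 ⊕ 0x02 = 0xCA.
P[5]: D(K, 0xBC) = 0x87; 0x87 ⊕ 0x7D = 0xFA.
Blocks that differ from the original plaintext: P[1], P[2].

P[1] = 0xDA, P[2] = 0x54, P[3] = 0x8D, P[4] = 0xCA, P[5] = 0xFA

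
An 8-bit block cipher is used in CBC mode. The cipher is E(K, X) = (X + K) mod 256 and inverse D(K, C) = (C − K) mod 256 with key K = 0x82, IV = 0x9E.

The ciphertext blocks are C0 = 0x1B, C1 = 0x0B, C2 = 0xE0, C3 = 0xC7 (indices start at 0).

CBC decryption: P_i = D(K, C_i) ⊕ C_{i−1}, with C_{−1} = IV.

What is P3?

P3 = 0xA5

P3: D(K, 0xC7) = 0x45; 0x45 ⊕ 0xE0 = 0xA5.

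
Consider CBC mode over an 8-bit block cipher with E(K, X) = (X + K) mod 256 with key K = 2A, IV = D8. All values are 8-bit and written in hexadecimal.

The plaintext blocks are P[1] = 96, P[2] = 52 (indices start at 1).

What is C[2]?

C[2] = 54

CBC encryption: C_i = E(K, P_i ⊕ C_{i−1}), with C_{0} = IV.
C[1]: P[1] ⊕ D8 = 4E; E(K, 4E) = 78.
C[2]: P[2] ⊕ 78 = 2A; E(K, 2A) = 54.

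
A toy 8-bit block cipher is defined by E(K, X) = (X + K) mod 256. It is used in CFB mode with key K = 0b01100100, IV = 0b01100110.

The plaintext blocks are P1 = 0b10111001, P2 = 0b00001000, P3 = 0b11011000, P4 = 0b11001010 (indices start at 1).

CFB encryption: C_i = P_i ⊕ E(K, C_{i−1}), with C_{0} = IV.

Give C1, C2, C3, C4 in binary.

C1: E(K, 0b01100110) = 0b11001010; 0b10111001 ⊕ 0b11001010 = 0b01110011.
C2: E(K, 0b01110011) = 0b11010111; 0b00001000 ⊕ 0b11010111 = 0b11011111.
C3: E(K, 0b11011111) = 0b01000011; 0b11011000 ⊕ 0b01000011 = 0b10011011.
C4: E(K, 0b10011011) = 0b11111111; 0b11001010 ⊕ 0b11111111 = 0b00110101.

C1 = 0b01110011, C2 = 0b11011111, C3 = 0b10011011, C4 = 0b00110101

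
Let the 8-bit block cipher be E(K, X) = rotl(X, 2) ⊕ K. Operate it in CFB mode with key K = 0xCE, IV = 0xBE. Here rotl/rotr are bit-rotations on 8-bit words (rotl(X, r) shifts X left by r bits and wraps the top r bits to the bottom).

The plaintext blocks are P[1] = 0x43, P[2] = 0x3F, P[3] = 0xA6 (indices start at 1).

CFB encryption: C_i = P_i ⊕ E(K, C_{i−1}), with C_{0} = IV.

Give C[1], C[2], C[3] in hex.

C[1] = 0x77, C[2] = 0x2C, C[3] = 0xD8

C[1]: E(K, 0xBE) = 0x34; 0x43 ⊕ 0x34 = 0x77.
C[2]: E(K, 0x77) = 0x13; 0x3F ⊕ 0x13 = 0x2C.
C[3]: E(K, 0x2C) = 0x7E; 0xA6 ⊕ 0x7E = 0xD8.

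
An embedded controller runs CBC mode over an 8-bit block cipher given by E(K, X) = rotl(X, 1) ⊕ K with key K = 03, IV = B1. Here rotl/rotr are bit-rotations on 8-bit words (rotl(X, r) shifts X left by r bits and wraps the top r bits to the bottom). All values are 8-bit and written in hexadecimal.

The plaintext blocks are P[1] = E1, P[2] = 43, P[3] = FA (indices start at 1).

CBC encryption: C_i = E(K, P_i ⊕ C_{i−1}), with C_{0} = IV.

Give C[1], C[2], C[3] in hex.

C[1]: P[1] ⊕ B1 = 50; E(K, 50) = A3.
C[2]: P[2] ⊕ A3 = E0; E(K, E0) = C2.
C[3]: P[3] ⊕ C2 = 38; E(K, 38) = 73.

C[1] = A3, C[2] = C2, C[3] = 73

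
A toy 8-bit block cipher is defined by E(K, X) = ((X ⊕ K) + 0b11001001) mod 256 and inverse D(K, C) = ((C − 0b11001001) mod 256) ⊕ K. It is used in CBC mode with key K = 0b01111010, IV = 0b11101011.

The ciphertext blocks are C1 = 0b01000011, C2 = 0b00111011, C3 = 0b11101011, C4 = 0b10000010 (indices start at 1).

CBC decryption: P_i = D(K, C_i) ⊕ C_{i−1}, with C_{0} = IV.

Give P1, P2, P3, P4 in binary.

P1: D(K, 0b01000011) = 0b00000000; 0b00000000 ⊕ 0b11101011 = 0b11101011.
P2: D(K, 0b00111011) = 0b00001000; 0b00001000 ⊕ 0b01000011 = 0b01001011.
P3: D(K, 0b11101011) = 0b01011000; 0b01011000 ⊕ 0b00111011 = 0b01100011.
P4: D(K, 0b10000010) = 0b11000011; 0b11000011 ⊕ 0b11101011 = 0b00101000.

P1 = 0b11101011, P2 = 0b01001011, P3 = 0b01100011, P4 = 0b00101000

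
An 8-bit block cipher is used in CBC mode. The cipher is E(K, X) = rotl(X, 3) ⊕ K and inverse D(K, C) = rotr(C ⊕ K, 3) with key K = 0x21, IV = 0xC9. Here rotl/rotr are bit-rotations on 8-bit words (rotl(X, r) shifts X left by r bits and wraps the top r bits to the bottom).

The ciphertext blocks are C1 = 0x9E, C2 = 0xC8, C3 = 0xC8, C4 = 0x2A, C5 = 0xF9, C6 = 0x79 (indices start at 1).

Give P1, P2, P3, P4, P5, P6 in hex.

CBC decryption: P_i = D(K, C_i) ⊕ C_{i−1}, with C_{0} = IV.
P1: D(K, 0x9E) = 0xF7; 0xF7 ⊕ 0xC9 = 0x3E.
P2: D(K, 0xC8) = 0x3D; 0x3D ⊕ 0x9E = 0xA3.
P3: D(K, 0xC8) = 0x3D; 0x3D ⊕ 0xC8 = 0xF5.
P4: D(K, 0x2A) = 0x61; 0x61 ⊕ 0xC8 = 0xA9.
P5: D(K, 0xF9) = 0x1B; 0x1B ⊕ 0x2A = 0x31.
P6: D(K, 0x79) = 0x0B; 0x0B ⊕ 0xF9 = 0xF2.

P1 = 0x3E, P2 = 0xA3, P3 = 0xF5, P4 = 0xA9, P5 = 0x31, P6 = 0xF2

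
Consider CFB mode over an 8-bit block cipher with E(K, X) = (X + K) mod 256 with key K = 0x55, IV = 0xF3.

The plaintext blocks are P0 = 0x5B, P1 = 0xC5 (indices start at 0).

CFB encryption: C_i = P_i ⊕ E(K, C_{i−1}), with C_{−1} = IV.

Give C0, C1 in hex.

C0 = 0x13, C1 = 0xAD

C0: E(K, 0xF3) = 0x48; 0x5B ⊕ 0x48 = 0x13.
C1: E(K, 0x13) = 0x68; 0xC5 ⊕ 0x68 = 0xAD.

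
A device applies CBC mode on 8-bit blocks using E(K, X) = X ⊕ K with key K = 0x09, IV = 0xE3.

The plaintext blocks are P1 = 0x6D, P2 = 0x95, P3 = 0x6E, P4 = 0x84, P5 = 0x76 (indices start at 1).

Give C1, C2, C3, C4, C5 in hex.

CBC encryption: C_i = E(K, P_i ⊕ C_{i−1}), with C_{0} = IV.
C1: P1 ⊕ 0xE3 = 0x8E; E(K, 0x8E) = 0x87.
C2: P2 ⊕ 0x87 = 0x12; E(K, 0x12) = 0x1B.
C3: P3 ⊕ 0x1B = 0x75; E(K, 0x75) = 0x7C.
C4: P4 ⊕ 0x7C = 0xF8; E(K, 0xF8) = 0xF1.
C5: P5 ⊕ 0xF1 = 0x87; E(K, 0x87) = 0x8E.

C1 = 0x87, C2 = 0x1B, C3 = 0x7C, C4 = 0xF1, C5 = 0x8E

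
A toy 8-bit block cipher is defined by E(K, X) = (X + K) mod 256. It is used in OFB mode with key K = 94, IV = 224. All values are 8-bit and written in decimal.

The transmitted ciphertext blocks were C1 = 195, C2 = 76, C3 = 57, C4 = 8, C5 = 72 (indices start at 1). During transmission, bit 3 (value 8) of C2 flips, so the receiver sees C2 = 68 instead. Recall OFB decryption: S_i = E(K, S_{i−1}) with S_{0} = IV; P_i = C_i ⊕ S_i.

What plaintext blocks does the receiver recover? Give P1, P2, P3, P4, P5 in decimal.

Only C2 changed, to 68. In OFB, a change in C_i flips the same bit in P_i only; the keystream is unaffected. Decrypting the received ciphertext:
P1: S = E(K, 224) = 62; 195 ⊕ 62 = 253.
P2: S = E(K, 62) = 156; 68 ⊕ 156 = 216.
P3: S = E(K, 156) = 250; 57 ⊕ 250 = 195.
P4: S = E(K, 250) = 88; 8 ⊕ 88 = 80.
P5: S = E(K, 88) = 182; 72 ⊕ 182 = 254.
Blocks that differ from the original plaintext: P2.

P1 = 253, P2 = 216, P3 = 195, P4 = 80, P5 = 254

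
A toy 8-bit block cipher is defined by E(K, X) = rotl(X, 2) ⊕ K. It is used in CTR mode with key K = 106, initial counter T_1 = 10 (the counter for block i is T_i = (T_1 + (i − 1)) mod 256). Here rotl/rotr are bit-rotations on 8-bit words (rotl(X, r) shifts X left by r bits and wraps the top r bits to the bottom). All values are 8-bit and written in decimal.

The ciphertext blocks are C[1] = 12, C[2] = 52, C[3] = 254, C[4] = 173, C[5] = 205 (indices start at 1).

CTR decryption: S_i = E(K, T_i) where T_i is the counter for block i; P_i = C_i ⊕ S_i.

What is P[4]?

P[4]: T = 13, S = E(K, T) = 94; 173 ⊕ 94 = 243.

P[4] = 243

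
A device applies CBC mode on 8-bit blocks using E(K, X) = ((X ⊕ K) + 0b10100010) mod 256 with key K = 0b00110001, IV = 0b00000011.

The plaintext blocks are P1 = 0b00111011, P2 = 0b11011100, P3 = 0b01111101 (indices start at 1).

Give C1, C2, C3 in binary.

C1 = 0b10101011, C2 = 0b11101000, C3 = 0b01000110

CBC encryption: C_i = E(K, P_i ⊕ C_{i−1}), with C_{0} = IV.
C1: P1 ⊕ 0b00000011 = 0b00111000; E(K, 0b00111000) = 0b10101011.
C2: P2 ⊕ 0b10101011 = 0b01110111; E(K, 0b01110111) = 0b11101000.
C3: P3 ⊕ 0b11101000 = 0b10010101; E(K, 0b10010101) = 0b01000110.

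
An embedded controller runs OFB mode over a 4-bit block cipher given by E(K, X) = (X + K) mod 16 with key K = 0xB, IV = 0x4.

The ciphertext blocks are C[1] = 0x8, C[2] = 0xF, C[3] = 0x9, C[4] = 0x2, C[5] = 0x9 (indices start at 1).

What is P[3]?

P[3] = 0xC

OFB decryption: S_i = E(K, S_{i−1}) with S_{0} = IV; P_i = C_i ⊕ S_i.
P[1]: S = E(K, 0x4) = 0xF; 0x8 ⊕ 0xF = 0x7.
P[2]: S = E(K, 0xF) = 0xA; 0xF ⊕ 0xA = 0x5.
P[3]: S = E(K, 0xA) = 0x5; 0x9 ⊕ 0x5 = 0xC.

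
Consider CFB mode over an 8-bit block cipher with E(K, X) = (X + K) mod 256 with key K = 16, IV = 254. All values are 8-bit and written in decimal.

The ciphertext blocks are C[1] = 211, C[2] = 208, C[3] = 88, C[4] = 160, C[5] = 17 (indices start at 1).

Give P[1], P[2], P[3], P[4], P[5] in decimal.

P[1] = 221, P[2] = 51, P[3] = 184, P[4] = 200, P[5] = 161

CFB decryption: P_i = C_i ⊕ E(K, C_{i−1}), with C_{0} = IV.
P[1]: E(K, 254) = 14; 211 ⊕ 14 = 221.
P[2]: E(K, 211) = 227; 208 ⊕ 227 = 51.
P[3]: E(K, 208) = 224; 88 ⊕ 224 = 184.
P[4]: E(K, 88) = 104; 160 ⊕ 104 = 200.
P[5]: E(K, 160) = 176; 17 ⊕ 176 = 161.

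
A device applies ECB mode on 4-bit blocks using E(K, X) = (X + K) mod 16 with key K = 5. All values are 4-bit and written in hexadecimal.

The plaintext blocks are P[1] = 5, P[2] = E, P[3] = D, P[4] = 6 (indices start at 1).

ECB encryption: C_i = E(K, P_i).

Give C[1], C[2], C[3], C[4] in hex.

C[1] = A, C[2] = 3, C[3] = 2, C[4] = B

C[1]: E(K, 5) = A.
C[2]: E(K, E) = 3.
C[3]: E(K, D) = 2.
C[4]: E(K, 6) = B.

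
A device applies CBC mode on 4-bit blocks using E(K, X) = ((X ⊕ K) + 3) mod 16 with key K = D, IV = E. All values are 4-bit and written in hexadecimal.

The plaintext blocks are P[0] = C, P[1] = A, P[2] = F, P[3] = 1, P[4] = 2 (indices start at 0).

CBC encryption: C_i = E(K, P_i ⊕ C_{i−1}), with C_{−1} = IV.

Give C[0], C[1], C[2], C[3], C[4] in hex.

C[0]: P[0] ⊕ E = 2; E(K, 2) = 2.
C[1]: P[1] ⊕ 2 = 8; E(K, 8) = 8.
C[2]: P[2] ⊕ 8 = 7; E(K, 7) = D.
C[3]: P[3] ⊕ D = C; E(K, C) = 4.
C[4]: P[4] ⊕ 4 = 6; E(K, 6) = E.

C[0] = 2, C[1] = 8, C[2] = D, C[3] = 4, C[4] = E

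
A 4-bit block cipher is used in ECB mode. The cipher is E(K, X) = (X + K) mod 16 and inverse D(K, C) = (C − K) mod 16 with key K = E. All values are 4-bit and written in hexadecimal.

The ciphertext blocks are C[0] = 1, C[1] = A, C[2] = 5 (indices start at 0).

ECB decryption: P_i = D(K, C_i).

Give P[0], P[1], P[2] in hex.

P[0] = 3, P[1] = C, P[2] = 7

P[0]: D(K, 1) = 3.
P[1]: D(K, A) = C.
P[2]: D(K, 5) = 7.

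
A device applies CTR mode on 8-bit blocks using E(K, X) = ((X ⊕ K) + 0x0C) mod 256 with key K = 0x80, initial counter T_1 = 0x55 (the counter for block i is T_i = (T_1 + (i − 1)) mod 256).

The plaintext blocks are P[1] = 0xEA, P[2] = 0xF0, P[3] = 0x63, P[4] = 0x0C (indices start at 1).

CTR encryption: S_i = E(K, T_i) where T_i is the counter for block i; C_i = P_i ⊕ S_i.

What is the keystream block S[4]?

0xE4

C[1]: T = 0x55, S = E(K, T) = 0xE1; 0xEA ⊕ 0xE1 = 0x0B.
C[2]: T = 0x56, S = E(K, T) = 0xE2; 0xF0 ⊕ 0xE2 = 0x12.
C[3]: T = 0x57, S = E(K, T) = 0xE3; 0x63 ⊕ 0xE3 = 0x80.
C[4]: T = 0x58, S = E(K, T) = 0xE4; 0x0C ⊕ 0xE4 = 0xE8.
So S[4] = 0xE4.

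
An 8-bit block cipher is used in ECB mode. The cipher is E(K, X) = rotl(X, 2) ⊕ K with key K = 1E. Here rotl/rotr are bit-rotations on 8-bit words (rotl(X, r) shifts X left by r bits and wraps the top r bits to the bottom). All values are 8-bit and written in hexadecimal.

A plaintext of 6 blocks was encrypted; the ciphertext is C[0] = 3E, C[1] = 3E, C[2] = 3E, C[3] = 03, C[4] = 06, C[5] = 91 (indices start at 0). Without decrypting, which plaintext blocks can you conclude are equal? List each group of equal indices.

ECB encrypts each block independently with the same key, so equal ciphertext blocks imply equal plaintext blocks.
C[0] = C[1] = C[2] = 3E, so P[0] = P[1] = P[2].

P[0] = P[1] = P[2]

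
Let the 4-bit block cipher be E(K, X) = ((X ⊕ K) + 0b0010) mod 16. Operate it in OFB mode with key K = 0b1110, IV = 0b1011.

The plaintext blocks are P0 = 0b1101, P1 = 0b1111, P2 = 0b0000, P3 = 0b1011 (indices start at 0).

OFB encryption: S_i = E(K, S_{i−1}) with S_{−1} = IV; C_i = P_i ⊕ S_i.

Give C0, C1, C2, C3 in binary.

C0: S = E(K, 0b1011) = 0b0111; 0b1101 ⊕ 0b0111 = 0b1010.
C1: S = E(K, 0b0111) = 0b1011; 0b1111 ⊕ 0b1011 = 0b0100.
C2: S = E(K, 0b1011) = 0b0111; 0b0000 ⊕ 0b0111 = 0b0111.
C3: S = E(K, 0b0111) = 0b1011; 0b1011 ⊕ 0b1011 = 0b0000.

C0 = 0b1010, C1 = 0b0100, C2 = 0b0111, C3 = 0b0000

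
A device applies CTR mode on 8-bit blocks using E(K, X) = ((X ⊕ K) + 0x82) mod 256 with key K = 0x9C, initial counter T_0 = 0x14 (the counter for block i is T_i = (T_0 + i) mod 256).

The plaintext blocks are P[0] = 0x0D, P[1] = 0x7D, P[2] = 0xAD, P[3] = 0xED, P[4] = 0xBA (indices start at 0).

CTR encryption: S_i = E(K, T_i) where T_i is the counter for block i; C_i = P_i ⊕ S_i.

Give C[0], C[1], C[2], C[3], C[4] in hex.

C[0]: T = 0x14, S = E(K, T) = 0x0A; 0x0D ⊕ 0x0A = 0x07.
C[1]: T = 0x15, S = E(K, T) = 0x0B; 0x7D ⊕ 0x0B = 0x76.
C[2]: T = 0x16, S = E(K, T) = 0x0C; 0xAD ⊕ 0x0C = 0xA1.
C[3]: T = 0x17, S = E(K, T) = 0x0D; 0xED ⊕ 0x0D = 0xE0.
C[4]: T = 0x18, S = E(K, T) = 0x06; 0xBA ⊕ 0x06 = 0xBC.

C[0] = 0x07, C[1] = 0x76, C[2] = 0xA1, C[3] = 0xE0, C[4] = 0xBC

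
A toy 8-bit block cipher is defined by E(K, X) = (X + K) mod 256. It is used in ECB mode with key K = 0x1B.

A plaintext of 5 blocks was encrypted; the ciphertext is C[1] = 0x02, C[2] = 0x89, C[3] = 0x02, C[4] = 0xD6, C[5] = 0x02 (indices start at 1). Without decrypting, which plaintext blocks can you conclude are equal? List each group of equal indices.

ECB encrypts each block independently with the same key, so equal ciphertext blocks imply equal plaintext blocks.
C[1] = C[3] = C[5] = 0x02, so P[1] = P[3] = P[5].

P[1] = P[3] = P[5]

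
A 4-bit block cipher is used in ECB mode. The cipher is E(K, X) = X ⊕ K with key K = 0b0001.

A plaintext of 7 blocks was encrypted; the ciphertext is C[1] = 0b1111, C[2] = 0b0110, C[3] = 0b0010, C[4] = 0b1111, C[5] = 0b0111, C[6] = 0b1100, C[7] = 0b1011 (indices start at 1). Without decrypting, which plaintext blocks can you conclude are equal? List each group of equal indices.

P[1] = P[4]

ECB encrypts each block independently with the same key, so equal ciphertext blocks imply equal plaintext blocks.
C[1] = C[4] = 0b1111, so P[1] = P[4].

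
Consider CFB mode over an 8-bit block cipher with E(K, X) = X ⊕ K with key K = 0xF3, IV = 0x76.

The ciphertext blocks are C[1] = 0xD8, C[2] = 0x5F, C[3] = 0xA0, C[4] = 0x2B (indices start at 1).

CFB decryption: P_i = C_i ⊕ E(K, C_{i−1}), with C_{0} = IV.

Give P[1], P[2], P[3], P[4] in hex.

P[1] = 0x5D, P[2] = 0x74, P[3] = 0x0C, P[4] = 0x78

P[1]: E(K, 0x76) = 0x85; 0xD8 ⊕ 0x85 = 0x5D.
P[2]: E(K, 0xD8) = 0x2B; 0x5F ⊕ 0x2B = 0x74.
P[3]: E(K, 0x5F) = 0xAC; 0xA0 ⊕ 0xAC = 0x0C.
P[4]: E(K, 0xA0) = 0x53; 0x2B ⊕ 0x53 = 0x78.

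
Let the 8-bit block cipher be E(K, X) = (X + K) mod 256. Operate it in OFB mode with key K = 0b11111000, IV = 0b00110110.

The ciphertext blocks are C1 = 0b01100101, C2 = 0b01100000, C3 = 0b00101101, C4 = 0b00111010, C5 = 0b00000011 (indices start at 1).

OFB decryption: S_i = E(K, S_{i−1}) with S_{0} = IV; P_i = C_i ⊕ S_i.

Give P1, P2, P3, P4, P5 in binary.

P1: S = E(K, 0b00110110) = 0b00101110; 0b01100101 ⊕ 0b00101110 = 0b01001011.
P2: S = E(K, 0b00101110) = 0b00100110; 0b01100000 ⊕ 0b00100110 = 0b01000110.
P3: S = E(K, 0b00100110) = 0b00011110; 0b00101101 ⊕ 0b00011110 = 0b00110011.
P4: S = E(K, 0b00011110) = 0b00010110; 0b00111010 ⊕ 0b00010110 = 0b00101100.
P5: S = E(K, 0b00010110) = 0b00001110; 0b00000011 ⊕ 0b00001110 = 0b00001101.

P1 = 0b01001011, P2 = 0b01000110, P3 = 0b00110011, P4 = 0b00101100, P5 = 0b00001101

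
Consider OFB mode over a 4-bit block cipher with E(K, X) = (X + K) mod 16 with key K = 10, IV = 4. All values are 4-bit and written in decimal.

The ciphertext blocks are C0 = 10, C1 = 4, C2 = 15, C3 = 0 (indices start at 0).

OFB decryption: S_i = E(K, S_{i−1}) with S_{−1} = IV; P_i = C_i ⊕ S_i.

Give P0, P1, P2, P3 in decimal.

P0 = 4, P1 = 12, P2 = 13, P3 = 12

P0: S = E(K, 4) = 14; 10 ⊕ 14 = 4.
P1: S = E(K, 14) = 8; 4 ⊕ 8 = 12.
P2: S = E(K, 8) = 2; 15 ⊕ 2 = 13.
P3: S = E(K, 2) = 12; 0 ⊕ 12 = 12.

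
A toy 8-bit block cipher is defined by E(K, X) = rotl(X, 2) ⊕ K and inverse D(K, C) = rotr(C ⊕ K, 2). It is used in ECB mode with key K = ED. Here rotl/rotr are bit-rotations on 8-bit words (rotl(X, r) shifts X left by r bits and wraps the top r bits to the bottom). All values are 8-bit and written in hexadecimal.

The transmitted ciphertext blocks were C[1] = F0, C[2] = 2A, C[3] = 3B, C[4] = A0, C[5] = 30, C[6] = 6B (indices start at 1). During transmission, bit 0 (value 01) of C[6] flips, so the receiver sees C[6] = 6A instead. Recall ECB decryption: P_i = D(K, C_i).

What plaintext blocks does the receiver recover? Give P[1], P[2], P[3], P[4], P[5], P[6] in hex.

Only C[6] changed, to 6A. In ECB, a change in C_i affects only P_i. Decrypting the received ciphertext:
P[1]: D(K, F0) = 47.
P[2]: D(K, 2A) = F1.
P[3]: D(K, 3B) = B5.
P[4]: D(K, A0) = 53.
P[5]: D(K, 30) = 77.
P[6]: D(K, 6A) = E1.
Blocks that differ from the original plaintext: P[6].

P[1] = 47, P[2] = F1, P[3] = B5, P[4] = 53, P[5] = 77, P[6] = E1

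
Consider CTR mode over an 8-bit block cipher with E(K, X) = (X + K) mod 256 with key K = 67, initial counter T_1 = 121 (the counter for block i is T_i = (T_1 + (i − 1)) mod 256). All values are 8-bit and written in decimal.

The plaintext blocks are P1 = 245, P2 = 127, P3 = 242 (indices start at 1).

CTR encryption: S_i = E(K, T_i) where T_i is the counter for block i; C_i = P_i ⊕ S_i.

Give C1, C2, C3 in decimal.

C1: T = 121, S = E(K, T) = 188; 245 ⊕ 188 = 73.
C2: T = 122, S = E(K, T) = 189; 127 ⊕ 189 = 194.
C3: T = 123, S = E(K, T) = 190; 242 ⊕ 190 = 76.

C1 = 73, C2 = 194, C3 = 76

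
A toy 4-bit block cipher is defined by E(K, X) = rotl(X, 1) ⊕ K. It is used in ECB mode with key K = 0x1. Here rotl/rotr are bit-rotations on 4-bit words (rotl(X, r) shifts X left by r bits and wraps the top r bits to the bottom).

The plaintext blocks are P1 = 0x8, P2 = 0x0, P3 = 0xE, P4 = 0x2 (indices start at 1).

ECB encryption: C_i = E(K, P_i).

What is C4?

C4 = 0x5

C4: E(K, 0x2) = 0x5.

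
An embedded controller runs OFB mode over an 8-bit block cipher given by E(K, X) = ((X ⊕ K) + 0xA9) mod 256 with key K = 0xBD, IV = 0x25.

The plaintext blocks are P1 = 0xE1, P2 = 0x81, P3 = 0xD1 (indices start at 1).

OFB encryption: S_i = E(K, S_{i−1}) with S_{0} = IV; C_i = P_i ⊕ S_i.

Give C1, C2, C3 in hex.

C1: S = E(K, 0x25) = 0x41; 0xE1 ⊕ 0x41 = 0xA0.
C2: S = E(K, 0x41) = 0xA5; 0x81 ⊕ 0xA5 = 0x24.
C3: S = E(K, 0xA5) = 0xC1; 0xD1 ⊕ 0xC1 = 0x10.

C1 = 0xA0, C2 = 0x24, C3 = 0x10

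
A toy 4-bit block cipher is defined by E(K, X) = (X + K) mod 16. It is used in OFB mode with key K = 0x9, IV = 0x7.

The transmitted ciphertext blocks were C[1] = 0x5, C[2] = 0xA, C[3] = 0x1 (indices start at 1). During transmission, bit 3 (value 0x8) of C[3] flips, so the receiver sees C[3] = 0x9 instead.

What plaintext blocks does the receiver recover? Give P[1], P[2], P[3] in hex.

P[1] = 0x5, P[2] = 0x3, P[3] = 0xB

OFB decryption: S_i = E(K, S_{i−1}) with S_{0} = IV; P_i = C_i ⊕ S_i.
Only C[3] changed, to 0x9. In OFB, a change in C_i flips the same bit in P_i only; the keystream is unaffected. Decrypting the received ciphertext:
P[1]: S = E(K, 0x7) = 0x0; 0x5 ⊕ 0x0 = 0x5.
P[2]: S = E(K, 0x0) = 0x9; 0xA ⊕ 0x9 = 0x3.
P[3]: S = E(K, 0x9) = 0x2; 0x9 ⊕ 0x2 = 0xB.
Blocks that differ from the original plaintext: P[3].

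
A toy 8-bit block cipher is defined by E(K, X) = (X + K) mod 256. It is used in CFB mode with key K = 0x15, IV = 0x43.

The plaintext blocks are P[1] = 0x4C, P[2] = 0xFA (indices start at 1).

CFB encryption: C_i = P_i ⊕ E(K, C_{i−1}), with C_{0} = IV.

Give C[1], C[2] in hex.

C[1] = 0x14, C[2] = 0xD3

C[1]: E(K, 0x43) = 0x58; 0x4C ⊕ 0x58 = 0x14.
C[2]: E(K, 0x14) = 0x29; 0xFA ⊕ 0x29 = 0xD3.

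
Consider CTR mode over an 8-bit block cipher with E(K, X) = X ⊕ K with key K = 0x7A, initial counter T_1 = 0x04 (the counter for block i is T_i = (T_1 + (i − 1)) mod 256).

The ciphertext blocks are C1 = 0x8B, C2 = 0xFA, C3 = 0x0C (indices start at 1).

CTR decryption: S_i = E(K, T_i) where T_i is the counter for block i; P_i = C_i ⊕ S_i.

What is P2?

P2: T = 0x05, S = E(K, T) = 0x7F; 0xFA ⊕ 0x7F = 0x85.

P2 = 0x85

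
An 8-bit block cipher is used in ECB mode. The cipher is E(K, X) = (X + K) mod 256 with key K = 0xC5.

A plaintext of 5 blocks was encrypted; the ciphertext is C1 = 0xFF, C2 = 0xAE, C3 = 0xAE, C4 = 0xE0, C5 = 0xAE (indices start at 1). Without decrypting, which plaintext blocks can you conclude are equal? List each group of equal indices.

P2 = P3 = P5

ECB encrypts each block independently with the same key, so equal ciphertext blocks imply equal plaintext blocks.
C2 = C3 = C5 = 0xAE, so P2 = P3 = P5.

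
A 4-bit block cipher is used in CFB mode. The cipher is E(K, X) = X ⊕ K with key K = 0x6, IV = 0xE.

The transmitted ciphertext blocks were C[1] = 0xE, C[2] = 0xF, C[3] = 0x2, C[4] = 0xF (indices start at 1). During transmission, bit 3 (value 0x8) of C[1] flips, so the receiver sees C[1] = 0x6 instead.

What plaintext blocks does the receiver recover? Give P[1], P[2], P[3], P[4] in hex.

CFB decryption: P_i = C_i ⊕ E(K, C_{i−1}), with C_{0} = IV.
Only C[1] changed, to 0x6. In CFB, a change in C_i flips the same bit in P_i and garbles P_{i+1}. Decrypting the received ciphertext:
P[1]: E(K, 0xE) = 0x8; 0x6 ⊕ 0x8 = 0xE.
P[2]: E(K, 0x6) = 0x0; 0xF ⊕ 0x0 = 0xF.
P[3]: E(K, 0xF) = 0x9; 0x2 ⊕ 0x9 = 0xB.
P[4]: E(K, 0x2) = 0x4; 0xF ⊕ 0x4 = 0xB.
Blocks that differ from the original plaintext: P[1], P[2].

P[1] = 0xE, P[2] = 0xF, P[3] = 0xB, P[4] = 0xB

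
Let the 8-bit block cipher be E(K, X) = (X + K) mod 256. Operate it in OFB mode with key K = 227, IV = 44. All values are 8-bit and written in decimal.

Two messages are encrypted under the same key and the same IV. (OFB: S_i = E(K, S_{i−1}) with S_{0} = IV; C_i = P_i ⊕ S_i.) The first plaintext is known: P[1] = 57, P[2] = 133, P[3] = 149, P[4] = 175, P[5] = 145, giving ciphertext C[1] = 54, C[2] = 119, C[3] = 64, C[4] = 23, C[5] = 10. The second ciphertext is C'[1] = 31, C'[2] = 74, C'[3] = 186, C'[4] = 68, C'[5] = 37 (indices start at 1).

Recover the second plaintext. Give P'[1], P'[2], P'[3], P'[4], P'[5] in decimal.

P'[1] = 16, P'[2] = 184, P'[3] = 111, P'[4] = 252, P'[5] = 190

In OFB with a reused IV, both messages share the same keystream S_i, so C_i ⊕ C'_i = P_i ⊕ P'_i and thus P'_i = P_i ⊕ C_i ⊕ C'_i.
P'[1]: 57 ⊕ 54 ⊕ 31 = 16.
P'[2]: 133 ⊕ 119 ⊕ 74 = 184.
P'[3]: 149 ⊕ 64 ⊕ 186 = 111.
P'[4]: 175 ⊕ 23 ⊕ 68 = 252.
P'[5]: 145 ⊕ 10 ⊕ 37 = 190.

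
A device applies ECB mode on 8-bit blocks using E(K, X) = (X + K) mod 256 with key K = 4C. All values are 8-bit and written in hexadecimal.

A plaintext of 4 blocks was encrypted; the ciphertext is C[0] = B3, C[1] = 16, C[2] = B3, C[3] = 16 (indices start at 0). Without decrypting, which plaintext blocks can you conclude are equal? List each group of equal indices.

P[0] = P[2]; P[1] = P[3]

ECB encrypts each block independently with the same key, so equal ciphertext blocks imply equal plaintext blocks.
C[0] = C[2] = B3, so P[0] = P[2].
C[1] = C[3] = 16, so P[1] = P[3].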